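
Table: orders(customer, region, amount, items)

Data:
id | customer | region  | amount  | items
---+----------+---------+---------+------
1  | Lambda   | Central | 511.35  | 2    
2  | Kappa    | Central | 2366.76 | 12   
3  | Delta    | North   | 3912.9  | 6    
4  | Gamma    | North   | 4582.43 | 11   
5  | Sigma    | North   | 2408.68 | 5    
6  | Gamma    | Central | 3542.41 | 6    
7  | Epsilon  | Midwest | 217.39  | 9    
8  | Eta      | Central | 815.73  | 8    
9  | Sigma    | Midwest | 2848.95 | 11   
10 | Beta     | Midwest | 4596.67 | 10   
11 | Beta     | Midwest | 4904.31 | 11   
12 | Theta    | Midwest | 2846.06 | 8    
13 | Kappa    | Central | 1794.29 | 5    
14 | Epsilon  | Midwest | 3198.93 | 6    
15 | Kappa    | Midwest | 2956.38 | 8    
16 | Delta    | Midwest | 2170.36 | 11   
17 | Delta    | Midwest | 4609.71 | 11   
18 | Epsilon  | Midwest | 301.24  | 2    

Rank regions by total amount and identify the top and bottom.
SELECT region, SUM(amount)
FROM orders
GROUP BY region
ORDER BY SUM(amount)

All groups:
  Central: 9030.54
  North: 10904.01
  Midwest: 28650.00

Highest: Midwest (28650.00)
Lowest: Central (9030.54)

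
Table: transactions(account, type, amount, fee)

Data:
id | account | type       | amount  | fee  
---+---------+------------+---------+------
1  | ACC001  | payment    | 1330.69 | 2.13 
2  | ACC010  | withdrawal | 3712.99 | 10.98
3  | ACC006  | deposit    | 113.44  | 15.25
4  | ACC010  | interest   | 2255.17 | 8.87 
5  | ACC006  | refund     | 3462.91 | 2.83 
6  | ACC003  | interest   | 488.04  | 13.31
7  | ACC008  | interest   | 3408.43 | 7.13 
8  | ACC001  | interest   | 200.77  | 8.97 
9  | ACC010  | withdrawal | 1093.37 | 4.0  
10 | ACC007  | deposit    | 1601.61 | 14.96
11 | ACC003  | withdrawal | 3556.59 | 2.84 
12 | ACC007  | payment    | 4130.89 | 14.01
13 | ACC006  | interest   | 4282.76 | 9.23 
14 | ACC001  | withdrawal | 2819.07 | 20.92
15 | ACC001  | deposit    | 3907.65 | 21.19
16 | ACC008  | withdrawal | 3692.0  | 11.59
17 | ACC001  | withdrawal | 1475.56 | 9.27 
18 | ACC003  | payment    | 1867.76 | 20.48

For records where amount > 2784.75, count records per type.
SELECT type, COUNT(*)
FROM transactions
WHERE amount > 2784.75
GROUP BY type

Note: WHERE filters rows before grouping.

Result:
  deposit: 1
  interest: 2
  payment: 1
  refund: 1
  withdrawal: 4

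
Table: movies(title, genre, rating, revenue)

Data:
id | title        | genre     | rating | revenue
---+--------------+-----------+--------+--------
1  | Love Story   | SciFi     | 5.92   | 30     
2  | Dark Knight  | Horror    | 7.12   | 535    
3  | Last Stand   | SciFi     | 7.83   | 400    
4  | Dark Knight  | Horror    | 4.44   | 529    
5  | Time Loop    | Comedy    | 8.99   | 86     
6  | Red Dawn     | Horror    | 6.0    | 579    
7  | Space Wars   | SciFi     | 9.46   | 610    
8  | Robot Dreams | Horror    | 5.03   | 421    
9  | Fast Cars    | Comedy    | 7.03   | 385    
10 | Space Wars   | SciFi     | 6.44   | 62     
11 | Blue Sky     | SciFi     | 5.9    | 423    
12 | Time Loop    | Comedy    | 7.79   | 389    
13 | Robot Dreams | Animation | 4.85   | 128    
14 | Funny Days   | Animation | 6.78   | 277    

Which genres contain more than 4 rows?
SELECT genre, COUNT(*) as cnt
FROM movies
GROUP BY genre
HAVING COUNT(*) > 4

Result:
  SciFi: 5

Note: HAVING filters groups after aggregation, WHERE filters rows before.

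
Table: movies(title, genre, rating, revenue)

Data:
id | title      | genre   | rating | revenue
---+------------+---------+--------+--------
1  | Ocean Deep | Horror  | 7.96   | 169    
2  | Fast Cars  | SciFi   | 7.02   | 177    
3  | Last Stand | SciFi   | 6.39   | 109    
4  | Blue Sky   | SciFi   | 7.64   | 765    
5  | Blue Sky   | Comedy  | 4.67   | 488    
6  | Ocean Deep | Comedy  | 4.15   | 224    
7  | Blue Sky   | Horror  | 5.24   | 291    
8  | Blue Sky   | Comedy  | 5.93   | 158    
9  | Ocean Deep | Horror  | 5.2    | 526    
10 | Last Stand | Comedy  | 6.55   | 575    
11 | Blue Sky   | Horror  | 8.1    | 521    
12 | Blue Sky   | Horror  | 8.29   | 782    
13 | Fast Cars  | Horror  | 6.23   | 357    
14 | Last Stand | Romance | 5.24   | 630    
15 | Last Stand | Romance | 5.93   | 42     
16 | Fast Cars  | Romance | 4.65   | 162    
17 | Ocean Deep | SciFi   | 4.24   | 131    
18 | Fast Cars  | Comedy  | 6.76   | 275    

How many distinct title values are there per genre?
SELECT genre, COUNT(DISTINCT title)
FROM movies
GROUP BY genre

Result:
  Comedy: 4 distinct
  Horror: 3 distinct
  Romance: 2 distinct
  SciFi: 4 distinct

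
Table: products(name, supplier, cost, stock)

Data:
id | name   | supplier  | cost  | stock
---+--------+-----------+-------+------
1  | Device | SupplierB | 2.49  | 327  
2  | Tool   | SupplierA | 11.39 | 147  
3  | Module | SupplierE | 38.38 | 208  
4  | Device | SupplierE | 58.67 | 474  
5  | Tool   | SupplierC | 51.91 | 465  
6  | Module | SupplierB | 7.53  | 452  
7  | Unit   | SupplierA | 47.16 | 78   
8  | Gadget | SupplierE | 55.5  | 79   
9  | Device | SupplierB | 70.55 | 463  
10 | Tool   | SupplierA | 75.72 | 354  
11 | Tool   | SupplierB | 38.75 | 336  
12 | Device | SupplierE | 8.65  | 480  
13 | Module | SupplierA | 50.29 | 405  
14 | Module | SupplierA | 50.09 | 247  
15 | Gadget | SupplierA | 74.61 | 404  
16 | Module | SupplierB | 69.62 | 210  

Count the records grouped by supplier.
SELECT supplier, COUNT(*) as count
FROM products
GROUP BY supplier

Result:
  SupplierA: 6
  SupplierB: 5
  SupplierC: 1
  SupplierE: 4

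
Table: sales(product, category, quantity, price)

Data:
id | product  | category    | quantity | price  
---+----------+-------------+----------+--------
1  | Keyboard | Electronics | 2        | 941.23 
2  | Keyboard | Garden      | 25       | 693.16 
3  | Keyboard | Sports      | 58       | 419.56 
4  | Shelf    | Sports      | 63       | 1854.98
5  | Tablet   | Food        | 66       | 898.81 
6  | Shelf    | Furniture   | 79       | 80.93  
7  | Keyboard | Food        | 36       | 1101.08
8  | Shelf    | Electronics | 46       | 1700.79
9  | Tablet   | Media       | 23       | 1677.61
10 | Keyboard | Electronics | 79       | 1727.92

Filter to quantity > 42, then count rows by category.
SELECT category, COUNT(*)
FROM sales
WHERE quantity > 42
GROUP BY category

Note: WHERE filters rows before grouping.

Result:
  Electronics: 2
  Food: 1
  Furniture: 1
  Sports: 2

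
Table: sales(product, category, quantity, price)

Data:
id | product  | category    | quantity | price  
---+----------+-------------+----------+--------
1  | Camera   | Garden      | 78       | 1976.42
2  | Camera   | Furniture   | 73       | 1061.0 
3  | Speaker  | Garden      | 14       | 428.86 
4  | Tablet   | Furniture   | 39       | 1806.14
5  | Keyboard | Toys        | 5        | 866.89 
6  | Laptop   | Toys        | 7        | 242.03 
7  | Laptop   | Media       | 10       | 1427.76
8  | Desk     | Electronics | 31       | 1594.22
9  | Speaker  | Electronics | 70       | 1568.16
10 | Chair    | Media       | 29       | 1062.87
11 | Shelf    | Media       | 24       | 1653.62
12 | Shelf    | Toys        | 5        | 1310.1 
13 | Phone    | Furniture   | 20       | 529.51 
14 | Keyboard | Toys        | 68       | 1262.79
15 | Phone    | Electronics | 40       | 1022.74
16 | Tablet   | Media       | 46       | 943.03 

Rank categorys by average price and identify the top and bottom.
SELECT category, AVG(price)
FROM sales
GROUP BY category
ORDER BY AVG(price)

All groups:
  Toys: 920.45
  Furniture: 1132.22
  Garden: 1202.64
  Media: 1271.82
  Electronics: 1395.04

Highest: Electronics (1395.04)
Lowest: Toys (920.45)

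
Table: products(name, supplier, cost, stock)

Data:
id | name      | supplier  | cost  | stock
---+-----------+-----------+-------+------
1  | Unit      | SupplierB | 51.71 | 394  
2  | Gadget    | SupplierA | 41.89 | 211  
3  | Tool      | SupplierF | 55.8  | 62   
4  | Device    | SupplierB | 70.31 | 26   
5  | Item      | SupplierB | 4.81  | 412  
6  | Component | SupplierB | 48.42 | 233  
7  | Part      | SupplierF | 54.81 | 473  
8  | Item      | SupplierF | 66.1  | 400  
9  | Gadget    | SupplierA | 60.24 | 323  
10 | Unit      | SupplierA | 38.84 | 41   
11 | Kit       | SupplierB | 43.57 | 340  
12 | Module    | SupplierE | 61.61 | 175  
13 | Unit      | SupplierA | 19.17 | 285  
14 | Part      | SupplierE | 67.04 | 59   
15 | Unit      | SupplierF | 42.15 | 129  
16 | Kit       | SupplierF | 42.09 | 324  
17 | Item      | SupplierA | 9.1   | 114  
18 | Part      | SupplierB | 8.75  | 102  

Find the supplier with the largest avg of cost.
SELECT supplier, AVG(cost) as val
FROM products
GROUP BY supplier
ORDER BY val DESC
LIMIT 1

Result: SupplierE with avg(cost) = 64.33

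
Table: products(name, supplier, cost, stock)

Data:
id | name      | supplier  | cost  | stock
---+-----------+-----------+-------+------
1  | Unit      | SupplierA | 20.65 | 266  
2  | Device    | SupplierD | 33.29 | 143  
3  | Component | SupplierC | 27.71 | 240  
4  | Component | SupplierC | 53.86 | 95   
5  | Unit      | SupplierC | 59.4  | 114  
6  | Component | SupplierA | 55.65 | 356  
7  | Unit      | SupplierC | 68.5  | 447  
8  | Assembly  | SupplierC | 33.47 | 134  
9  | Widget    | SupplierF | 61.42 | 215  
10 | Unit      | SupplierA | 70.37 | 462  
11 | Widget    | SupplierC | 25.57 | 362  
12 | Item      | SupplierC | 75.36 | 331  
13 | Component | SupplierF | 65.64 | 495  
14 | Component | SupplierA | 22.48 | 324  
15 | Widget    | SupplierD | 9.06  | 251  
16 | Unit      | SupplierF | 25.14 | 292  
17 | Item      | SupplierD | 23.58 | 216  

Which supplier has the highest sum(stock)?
SELECT supplier, SUM(stock) as val
FROM products
GROUP BY supplier
ORDER BY val DESC
LIMIT 1

Result: SupplierC with sum(stock) = 1723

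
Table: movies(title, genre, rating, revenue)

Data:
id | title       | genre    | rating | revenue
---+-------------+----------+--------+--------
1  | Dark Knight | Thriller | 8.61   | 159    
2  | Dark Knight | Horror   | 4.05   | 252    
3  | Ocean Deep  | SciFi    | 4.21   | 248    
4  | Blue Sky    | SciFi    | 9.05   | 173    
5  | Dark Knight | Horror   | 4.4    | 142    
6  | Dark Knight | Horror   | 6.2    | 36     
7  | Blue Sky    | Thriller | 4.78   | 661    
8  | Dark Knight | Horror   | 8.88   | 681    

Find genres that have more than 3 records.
SELECT genre, COUNT(*) as cnt
FROM movies
GROUP BY genre
HAVING COUNT(*) > 3

Result:
  Horror: 4

Note: HAVING filters groups after aggregation, WHERE filters rows before.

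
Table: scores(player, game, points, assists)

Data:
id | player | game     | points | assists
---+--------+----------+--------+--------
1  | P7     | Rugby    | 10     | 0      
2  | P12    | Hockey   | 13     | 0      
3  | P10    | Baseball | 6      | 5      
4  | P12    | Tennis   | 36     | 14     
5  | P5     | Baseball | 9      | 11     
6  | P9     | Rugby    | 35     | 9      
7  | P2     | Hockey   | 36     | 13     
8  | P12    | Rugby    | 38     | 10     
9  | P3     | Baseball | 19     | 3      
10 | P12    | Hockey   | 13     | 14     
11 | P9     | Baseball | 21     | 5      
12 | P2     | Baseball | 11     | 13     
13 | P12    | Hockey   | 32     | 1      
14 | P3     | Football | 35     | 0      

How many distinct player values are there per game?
SELECT game, COUNT(DISTINCT player)
FROM scores
GROUP BY game

Result:
  Baseball: 5 distinct
  Football: 1 distinct
  Hockey: 2 distinct
  Rugby: 3 distinct
  Tennis: 1 distinct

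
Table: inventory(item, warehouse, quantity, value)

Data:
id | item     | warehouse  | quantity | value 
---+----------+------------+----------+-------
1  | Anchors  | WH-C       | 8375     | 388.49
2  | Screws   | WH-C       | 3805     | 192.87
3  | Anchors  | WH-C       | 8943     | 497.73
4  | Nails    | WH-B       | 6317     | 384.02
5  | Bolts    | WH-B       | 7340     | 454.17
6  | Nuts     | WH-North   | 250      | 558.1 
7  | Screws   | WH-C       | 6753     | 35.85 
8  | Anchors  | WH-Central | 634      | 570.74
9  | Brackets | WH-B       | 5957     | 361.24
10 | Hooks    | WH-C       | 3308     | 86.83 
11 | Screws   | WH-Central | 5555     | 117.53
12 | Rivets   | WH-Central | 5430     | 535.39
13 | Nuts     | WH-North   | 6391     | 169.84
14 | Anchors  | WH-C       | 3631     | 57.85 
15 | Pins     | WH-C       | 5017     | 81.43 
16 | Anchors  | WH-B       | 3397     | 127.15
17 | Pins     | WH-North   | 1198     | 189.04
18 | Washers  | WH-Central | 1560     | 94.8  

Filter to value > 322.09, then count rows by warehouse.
SELECT warehouse, COUNT(*)
FROM inventory
WHERE value > 322.09
GROUP BY warehouse

Note: WHERE filters rows before grouping.

Result:
  WH-B: 3
  WH-C: 2
  WH-Central: 2
  WH-North: 1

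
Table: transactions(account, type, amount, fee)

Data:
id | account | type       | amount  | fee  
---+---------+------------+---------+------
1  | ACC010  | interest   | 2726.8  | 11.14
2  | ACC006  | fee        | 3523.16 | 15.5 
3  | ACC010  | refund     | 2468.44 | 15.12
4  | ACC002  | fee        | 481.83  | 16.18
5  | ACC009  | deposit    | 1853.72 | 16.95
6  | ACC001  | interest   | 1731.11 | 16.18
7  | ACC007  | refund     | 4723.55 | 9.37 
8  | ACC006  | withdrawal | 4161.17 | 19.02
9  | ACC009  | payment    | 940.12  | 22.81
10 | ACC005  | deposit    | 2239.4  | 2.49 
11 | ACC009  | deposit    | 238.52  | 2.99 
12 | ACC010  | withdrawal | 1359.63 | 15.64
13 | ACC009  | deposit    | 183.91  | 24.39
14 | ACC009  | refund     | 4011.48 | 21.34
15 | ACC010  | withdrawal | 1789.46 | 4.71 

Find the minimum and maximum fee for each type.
SELECT type, MIN(fee), MAX(fee)
FROM transactions
GROUP BY type

Result:
  deposit: min=2.49, max=24.39
  fee: min=15.50, max=16.18
  interest: min=11.14, max=16.18
  payment: min=22.81, max=22.81
  refund: min=9.37, max=21.34
  withdrawal: min=4.71, max=19.02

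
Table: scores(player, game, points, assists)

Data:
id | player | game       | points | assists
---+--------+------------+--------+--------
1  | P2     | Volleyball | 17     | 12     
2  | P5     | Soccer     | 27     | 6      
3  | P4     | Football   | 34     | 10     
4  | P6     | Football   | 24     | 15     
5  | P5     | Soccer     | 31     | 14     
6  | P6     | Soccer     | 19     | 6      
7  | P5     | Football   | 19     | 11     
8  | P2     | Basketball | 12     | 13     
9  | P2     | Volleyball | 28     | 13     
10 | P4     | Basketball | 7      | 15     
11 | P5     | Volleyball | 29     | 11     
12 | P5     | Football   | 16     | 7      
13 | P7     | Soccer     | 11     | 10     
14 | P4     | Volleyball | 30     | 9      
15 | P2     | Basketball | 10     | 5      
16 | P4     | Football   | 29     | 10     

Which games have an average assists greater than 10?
SELECT game, AVG(assists)
FROM scores
GROUP BY game
HAVING AVG(assists) > 10

Result:
  Basketball: avg=11.00
  Football: avg=10.60
  Volleyball: avg=11.25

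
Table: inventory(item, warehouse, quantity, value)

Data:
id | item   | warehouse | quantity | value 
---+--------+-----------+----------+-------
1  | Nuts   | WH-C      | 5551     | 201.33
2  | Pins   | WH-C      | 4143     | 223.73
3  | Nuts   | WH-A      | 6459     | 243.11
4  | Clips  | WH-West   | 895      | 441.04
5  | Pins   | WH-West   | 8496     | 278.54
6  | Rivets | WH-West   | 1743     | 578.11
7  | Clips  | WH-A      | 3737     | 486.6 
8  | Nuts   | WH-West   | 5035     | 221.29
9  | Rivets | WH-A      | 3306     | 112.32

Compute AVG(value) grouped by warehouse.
SELECT warehouse, AVG(value) as result
FROM inventory
GROUP BY warehouse

Result:
  WH-A: 280.68
  WH-C: 212.53
  WH-West: 379.75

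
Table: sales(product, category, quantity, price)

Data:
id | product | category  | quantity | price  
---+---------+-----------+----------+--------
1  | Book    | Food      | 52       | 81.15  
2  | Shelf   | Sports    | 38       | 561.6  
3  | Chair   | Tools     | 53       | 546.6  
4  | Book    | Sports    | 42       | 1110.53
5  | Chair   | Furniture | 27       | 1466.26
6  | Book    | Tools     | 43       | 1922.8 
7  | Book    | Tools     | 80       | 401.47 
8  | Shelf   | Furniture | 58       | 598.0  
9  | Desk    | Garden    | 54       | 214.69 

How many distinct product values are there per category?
SELECT category, COUNT(DISTINCT product)
FROM sales
GROUP BY category

Result:
  Food: 1 distinct
  Furniture: 2 distinct
  Garden: 1 distinct
  Sports: 2 distinct
  Tools: 2 distinct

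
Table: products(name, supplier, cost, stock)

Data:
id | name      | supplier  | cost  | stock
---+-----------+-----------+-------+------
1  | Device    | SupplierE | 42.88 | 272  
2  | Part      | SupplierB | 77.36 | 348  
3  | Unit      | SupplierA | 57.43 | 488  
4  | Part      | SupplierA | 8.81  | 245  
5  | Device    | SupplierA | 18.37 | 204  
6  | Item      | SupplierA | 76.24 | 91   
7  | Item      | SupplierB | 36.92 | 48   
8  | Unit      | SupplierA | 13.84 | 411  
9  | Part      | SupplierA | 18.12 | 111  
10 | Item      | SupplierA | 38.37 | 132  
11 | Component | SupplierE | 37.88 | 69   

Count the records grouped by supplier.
SELECT supplier, COUNT(*) as count
FROM products
GROUP BY supplier

Result:
  SupplierA: 7
  SupplierB: 2
  SupplierE: 2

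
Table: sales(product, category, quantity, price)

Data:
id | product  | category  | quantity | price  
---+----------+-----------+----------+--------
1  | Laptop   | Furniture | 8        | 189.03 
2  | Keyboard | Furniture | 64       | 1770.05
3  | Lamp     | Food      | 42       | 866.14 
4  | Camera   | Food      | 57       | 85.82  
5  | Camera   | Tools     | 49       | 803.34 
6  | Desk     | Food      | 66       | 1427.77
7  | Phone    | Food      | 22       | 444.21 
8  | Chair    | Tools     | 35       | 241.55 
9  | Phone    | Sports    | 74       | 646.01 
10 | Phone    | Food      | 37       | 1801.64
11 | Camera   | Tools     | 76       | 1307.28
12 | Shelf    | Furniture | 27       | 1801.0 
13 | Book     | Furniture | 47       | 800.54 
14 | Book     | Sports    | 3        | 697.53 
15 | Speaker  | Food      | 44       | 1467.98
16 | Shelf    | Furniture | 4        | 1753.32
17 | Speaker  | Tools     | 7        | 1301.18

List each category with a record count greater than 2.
SELECT category, COUNT(*) as cnt
FROM sales
GROUP BY category
HAVING COUNT(*) > 2

Result:
  Food: 6
  Furniture: 5
  Tools: 4

Note: HAVING filters groups after aggregation, WHERE filters rows before.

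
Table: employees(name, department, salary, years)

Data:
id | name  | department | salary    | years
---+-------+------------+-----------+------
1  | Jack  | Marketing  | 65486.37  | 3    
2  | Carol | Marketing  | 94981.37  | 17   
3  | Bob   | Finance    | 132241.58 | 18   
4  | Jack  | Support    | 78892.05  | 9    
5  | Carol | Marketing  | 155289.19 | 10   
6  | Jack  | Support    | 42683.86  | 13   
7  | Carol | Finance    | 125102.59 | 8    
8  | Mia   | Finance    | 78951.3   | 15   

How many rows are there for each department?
SELECT department, COUNT(*) as count
FROM employees
GROUP BY department

Result:
  Finance: 3
  Marketing: 3
  Support: 2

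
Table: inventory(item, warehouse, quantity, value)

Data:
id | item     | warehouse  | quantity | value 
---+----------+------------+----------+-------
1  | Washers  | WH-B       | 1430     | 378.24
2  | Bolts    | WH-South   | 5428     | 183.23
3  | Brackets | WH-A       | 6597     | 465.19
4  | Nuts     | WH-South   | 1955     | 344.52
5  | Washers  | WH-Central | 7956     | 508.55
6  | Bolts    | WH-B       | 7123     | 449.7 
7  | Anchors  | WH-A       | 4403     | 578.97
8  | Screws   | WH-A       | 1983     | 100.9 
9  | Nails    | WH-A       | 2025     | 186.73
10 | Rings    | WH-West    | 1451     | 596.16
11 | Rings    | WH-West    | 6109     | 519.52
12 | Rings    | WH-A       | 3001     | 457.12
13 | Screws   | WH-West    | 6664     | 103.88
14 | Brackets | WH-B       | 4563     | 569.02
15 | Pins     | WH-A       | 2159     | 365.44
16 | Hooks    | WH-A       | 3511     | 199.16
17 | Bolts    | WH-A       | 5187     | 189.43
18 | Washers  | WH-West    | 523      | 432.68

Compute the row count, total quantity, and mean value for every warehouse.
SELECT warehouse,
       COUNT(*) as cnt,
       SUM(quantity) as total_quantity,
       AVG(value) as avg_value
FROM inventory
GROUP BY warehouse

Result:
  WH-A: 8 records, 28866 total quantity, 317.87 avg value
  WH-B: 3 records, 13116 total quantity, 465.65 avg value
  WH-Central: 1 records, 7956 total quantity, 508.55 avg value
  WH-South: 2 records, 7383 total quantity, 263.88 avg value
  WH-West: 4 records, 14747 total quantity, 413.06 avg value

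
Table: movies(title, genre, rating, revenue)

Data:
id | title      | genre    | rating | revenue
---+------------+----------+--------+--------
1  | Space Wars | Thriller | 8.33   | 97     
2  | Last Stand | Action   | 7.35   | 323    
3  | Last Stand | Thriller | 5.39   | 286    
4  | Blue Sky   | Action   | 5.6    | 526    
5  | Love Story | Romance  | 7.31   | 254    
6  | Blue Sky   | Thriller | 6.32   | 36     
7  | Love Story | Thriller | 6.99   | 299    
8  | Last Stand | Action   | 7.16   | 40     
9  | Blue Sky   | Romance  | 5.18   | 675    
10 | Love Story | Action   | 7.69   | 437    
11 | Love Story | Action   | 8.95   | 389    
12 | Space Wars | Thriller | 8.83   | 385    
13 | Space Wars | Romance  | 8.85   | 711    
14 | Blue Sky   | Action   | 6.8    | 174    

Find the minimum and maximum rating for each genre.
SELECT genre, MIN(rating), MAX(rating)
FROM movies
GROUP BY genre

Result:
  Action: min=5.60, max=8.95
  Romance: min=5.18, max=8.85
  Thriller: min=5.39, max=8.83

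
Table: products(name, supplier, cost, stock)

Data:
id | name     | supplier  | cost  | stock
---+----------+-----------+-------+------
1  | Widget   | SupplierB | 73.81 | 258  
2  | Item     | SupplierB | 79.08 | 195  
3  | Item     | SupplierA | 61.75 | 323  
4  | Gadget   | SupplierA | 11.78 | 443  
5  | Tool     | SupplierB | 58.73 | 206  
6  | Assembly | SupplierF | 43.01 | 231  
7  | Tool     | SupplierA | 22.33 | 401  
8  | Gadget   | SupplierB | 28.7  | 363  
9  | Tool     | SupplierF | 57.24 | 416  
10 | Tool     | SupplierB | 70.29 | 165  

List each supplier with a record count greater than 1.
SELECT supplier, COUNT(*) as cnt
FROM products
GROUP BY supplier
HAVING COUNT(*) > 1

Result:
  SupplierA: 3
  SupplierB: 5
  SupplierF: 2

Note: HAVING filters groups after aggregation, WHERE filters rows before.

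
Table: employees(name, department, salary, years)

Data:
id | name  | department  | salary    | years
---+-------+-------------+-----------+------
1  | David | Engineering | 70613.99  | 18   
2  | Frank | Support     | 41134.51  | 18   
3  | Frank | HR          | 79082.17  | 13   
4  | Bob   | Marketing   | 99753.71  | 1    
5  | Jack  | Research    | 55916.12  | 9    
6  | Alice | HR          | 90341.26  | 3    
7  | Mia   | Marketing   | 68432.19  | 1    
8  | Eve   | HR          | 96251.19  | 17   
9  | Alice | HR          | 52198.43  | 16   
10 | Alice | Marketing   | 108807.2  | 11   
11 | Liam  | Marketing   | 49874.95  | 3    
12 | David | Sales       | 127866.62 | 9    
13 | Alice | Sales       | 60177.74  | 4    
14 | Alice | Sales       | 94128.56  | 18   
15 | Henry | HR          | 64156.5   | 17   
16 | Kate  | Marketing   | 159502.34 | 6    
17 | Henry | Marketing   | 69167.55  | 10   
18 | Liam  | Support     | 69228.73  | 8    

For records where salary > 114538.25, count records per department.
SELECT department, COUNT(*)
FROM employees
WHERE salary > 114538.25
GROUP BY department

Note: WHERE filters rows before grouping.

Result:
  Marketing: 1
  Sales: 1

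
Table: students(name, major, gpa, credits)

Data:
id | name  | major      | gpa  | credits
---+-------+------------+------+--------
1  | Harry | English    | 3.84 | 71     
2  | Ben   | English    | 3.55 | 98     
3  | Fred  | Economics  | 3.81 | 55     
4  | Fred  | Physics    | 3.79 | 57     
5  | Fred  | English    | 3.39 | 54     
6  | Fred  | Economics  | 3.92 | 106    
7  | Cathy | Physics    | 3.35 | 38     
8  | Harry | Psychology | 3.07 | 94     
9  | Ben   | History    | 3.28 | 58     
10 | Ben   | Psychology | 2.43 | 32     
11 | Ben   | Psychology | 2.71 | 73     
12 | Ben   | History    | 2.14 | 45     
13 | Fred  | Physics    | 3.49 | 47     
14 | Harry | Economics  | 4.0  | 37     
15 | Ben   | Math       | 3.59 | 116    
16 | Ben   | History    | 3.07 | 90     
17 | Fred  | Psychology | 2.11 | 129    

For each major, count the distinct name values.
SELECT major, COUNT(DISTINCT name)
FROM students
GROUP BY major

Result:
  Economics: 2 distinct
  English: 3 distinct
  History: 1 distinct
  Math: 1 distinct
  Physics: 2 distinct
  Psychology: 3 distinct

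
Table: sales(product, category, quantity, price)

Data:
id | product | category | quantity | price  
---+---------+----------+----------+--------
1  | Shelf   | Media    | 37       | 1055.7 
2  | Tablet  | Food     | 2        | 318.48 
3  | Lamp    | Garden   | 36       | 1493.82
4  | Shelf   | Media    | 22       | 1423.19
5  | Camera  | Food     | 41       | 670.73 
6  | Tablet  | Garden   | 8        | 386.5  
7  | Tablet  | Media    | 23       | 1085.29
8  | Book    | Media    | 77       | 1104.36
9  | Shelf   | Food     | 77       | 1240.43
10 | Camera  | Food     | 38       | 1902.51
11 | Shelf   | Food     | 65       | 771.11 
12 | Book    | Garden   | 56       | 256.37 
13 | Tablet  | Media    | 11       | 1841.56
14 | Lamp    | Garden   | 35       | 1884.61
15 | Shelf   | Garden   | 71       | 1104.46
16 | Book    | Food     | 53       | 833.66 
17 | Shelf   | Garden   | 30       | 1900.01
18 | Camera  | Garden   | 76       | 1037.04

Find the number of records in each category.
SELECT category, COUNT(*) as count
FROM sales
GROUP BY category

Result:
  Food: 6
  Garden: 7
  Media: 5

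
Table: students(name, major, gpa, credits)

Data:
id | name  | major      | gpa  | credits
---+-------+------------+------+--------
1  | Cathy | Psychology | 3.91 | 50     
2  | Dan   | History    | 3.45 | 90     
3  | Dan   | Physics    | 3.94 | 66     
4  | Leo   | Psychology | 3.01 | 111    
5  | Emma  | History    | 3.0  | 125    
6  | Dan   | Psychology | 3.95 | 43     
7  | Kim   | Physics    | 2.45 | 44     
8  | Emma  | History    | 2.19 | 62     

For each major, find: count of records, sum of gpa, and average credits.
SELECT major,
       COUNT(*) as cnt,
       SUM(gpa) as total_gpa,
       AVG(credits) as avg_credits
FROM students
GROUP BY major

Result:
  History: 3 records, 8.64 total gpa, 92.33 avg credits
  Physics: 2 records, 6.39 total gpa, 55.00 avg credits
  Psychology: 3 records, 10.87 total gpa, 68.00 avg credits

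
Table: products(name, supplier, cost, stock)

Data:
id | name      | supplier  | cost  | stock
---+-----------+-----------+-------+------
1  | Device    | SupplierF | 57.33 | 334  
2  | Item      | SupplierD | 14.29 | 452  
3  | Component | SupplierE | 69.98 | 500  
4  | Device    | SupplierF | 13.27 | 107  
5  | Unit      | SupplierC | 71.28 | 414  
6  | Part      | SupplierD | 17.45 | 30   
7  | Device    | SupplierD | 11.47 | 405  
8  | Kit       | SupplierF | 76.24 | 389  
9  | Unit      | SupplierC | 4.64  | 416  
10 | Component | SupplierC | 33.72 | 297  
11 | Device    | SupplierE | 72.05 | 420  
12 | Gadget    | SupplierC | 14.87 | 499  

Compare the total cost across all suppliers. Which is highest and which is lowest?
SELECT supplier, SUM(cost)
FROM products
GROUP BY supplier
ORDER BY SUM(cost)

All groups:
  SupplierD: 43.21
  SupplierC: 124.51
  SupplierE: 142.03
  SupplierF: 146.84

Highest: SupplierF (146.84)
Lowest: SupplierD (43.21)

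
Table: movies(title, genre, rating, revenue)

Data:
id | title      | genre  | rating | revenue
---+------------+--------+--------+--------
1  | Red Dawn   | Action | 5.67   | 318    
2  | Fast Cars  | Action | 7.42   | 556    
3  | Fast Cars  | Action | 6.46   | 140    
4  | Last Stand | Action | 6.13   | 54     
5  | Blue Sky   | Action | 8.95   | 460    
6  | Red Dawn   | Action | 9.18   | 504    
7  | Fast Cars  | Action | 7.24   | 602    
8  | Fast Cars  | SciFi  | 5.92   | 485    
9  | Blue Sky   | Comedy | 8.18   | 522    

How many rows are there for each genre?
SELECT genre, COUNT(*) as count
FROM movies
GROUP BY genre

Result:
  Action: 7
  Comedy: 1
  SciFi: 1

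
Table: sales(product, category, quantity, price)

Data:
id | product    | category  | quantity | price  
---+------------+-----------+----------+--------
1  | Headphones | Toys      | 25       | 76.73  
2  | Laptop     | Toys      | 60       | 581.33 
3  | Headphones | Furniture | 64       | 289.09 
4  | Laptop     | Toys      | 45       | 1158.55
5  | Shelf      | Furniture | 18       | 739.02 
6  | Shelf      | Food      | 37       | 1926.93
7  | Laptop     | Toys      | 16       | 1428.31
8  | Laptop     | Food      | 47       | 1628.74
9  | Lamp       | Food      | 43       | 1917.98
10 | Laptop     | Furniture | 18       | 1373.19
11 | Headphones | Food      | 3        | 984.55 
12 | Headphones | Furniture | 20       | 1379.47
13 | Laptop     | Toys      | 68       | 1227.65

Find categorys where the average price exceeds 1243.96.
SELECT category, AVG(price)
FROM sales
GROUP BY category
HAVING AVG(price) > 1243.96

Result:
  Food: avg=1614.55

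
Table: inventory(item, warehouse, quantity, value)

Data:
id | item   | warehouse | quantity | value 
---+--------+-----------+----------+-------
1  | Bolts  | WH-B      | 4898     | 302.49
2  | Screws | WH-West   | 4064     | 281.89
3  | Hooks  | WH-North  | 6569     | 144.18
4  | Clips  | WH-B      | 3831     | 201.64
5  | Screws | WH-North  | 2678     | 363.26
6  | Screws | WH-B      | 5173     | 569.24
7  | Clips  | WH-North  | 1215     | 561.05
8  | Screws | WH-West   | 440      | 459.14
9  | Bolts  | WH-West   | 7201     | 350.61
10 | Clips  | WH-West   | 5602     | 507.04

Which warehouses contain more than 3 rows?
SELECT warehouse, COUNT(*) as cnt
FROM inventory
GROUP BY warehouse
HAVING COUNT(*) > 3

Result:
  WH-West: 4

Note: HAVING filters groups after aggregation, WHERE filters rows before.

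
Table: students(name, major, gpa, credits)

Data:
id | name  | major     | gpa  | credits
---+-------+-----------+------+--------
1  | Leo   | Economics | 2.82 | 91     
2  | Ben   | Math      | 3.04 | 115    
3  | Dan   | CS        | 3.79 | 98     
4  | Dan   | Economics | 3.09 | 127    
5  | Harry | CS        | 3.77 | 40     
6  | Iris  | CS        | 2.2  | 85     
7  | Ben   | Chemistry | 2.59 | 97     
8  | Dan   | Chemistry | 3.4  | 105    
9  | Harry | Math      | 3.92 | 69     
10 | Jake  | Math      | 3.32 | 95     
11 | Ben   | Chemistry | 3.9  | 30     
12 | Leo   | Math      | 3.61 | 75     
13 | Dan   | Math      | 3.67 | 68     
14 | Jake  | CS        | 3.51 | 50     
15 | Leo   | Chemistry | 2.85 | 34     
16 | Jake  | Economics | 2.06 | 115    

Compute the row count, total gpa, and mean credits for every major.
SELECT major,
       COUNT(*) as cnt,
       SUM(gpa) as total_gpa,
       AVG(credits) as avg_credits
FROM students
GROUP BY major

Result:
  CS: 4 records, 13.27 total gpa, 68.25 avg credits
  Chemistry: 4 records, 12.74 total gpa, 66.50 avg credits
  Economics: 3 records, 7.97 total gpa, 111.00 avg credits
  Math: 5 records, 17.56 total gpa, 84.40 avg credits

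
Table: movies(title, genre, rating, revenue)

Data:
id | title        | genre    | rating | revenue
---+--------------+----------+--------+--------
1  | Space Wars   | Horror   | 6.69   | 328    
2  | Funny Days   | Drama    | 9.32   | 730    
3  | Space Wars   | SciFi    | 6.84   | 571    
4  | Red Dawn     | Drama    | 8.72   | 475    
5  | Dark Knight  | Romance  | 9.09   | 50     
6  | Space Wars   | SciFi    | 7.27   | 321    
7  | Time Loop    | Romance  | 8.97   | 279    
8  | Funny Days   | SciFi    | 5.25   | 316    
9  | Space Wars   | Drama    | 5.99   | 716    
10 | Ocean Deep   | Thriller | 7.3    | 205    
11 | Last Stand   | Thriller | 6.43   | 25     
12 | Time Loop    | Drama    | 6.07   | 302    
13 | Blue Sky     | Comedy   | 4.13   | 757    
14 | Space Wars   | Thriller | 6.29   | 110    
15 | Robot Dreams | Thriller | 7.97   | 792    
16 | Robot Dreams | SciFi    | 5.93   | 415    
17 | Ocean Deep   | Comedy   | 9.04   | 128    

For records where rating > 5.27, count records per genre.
SELECT genre, COUNT(*)
FROM movies
WHERE rating > 5.27
GROUP BY genre

Note: WHERE filters rows before grouping.

Result:
  Comedy: 1
  Drama: 4
  Horror: 1
  Romance: 2
  SciFi: 3
  Thriller: 4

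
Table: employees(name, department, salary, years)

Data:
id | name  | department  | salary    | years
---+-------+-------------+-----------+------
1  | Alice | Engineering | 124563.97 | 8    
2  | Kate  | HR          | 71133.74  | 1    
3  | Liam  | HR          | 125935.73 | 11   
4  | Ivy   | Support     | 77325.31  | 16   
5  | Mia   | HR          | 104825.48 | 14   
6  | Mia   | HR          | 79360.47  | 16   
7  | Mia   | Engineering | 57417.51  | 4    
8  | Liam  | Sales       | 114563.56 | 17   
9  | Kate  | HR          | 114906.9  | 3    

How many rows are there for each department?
SELECT department, COUNT(*) as count
FROM employees
GROUP BY department

Result:
  Engineering: 2
  HR: 5
  Sales: 1
  Support: 1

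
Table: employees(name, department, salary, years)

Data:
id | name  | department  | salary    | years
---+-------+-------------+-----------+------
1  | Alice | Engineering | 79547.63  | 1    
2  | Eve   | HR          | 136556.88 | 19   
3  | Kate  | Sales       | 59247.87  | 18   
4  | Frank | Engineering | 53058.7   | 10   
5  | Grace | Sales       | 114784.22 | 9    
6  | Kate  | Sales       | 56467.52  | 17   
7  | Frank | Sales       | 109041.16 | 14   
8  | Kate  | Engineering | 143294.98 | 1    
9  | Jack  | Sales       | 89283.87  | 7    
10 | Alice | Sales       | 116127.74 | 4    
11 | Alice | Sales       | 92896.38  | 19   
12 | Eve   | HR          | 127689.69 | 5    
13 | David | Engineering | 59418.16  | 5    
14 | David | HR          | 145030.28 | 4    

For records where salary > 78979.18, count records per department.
SELECT department, COUNT(*)
FROM employees
WHERE salary > 78979.18
GROUP BY department

Note: WHERE filters rows before grouping.

Result:
  Engineering: 2
  HR: 3
  Sales: 5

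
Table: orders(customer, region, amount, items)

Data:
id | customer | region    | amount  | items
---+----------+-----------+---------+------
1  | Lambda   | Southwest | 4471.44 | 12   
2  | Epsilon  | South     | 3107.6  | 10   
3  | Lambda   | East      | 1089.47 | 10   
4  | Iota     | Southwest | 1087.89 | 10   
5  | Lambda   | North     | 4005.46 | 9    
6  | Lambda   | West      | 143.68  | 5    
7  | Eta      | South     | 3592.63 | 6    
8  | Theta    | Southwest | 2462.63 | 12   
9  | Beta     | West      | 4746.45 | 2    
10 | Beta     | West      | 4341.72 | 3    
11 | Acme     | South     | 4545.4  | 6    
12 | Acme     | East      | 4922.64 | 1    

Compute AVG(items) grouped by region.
SELECT region, AVG(items) as result
FROM orders
GROUP BY region

Result:
  East: 5.50
  North: 9.00
  South: 7.33
  Southwest: 11.33
  West: 3.33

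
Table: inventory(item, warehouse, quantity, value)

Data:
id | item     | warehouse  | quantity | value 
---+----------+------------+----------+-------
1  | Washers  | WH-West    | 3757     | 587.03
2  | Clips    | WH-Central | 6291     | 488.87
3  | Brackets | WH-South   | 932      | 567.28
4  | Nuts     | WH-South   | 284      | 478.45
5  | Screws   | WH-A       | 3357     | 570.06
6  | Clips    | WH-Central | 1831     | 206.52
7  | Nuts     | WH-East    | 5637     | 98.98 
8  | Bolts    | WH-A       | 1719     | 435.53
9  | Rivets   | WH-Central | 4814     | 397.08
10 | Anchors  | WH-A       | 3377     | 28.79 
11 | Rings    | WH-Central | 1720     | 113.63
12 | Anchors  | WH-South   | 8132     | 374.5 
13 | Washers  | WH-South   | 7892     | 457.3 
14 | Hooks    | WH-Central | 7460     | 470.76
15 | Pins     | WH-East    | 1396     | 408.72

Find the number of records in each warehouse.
SELECT warehouse, COUNT(*) as count
FROM inventory
GROUP BY warehouse

Result:
  WH-A: 3
  WH-Central: 5
  WH-East: 2
  WH-South: 4
  WH-West: 1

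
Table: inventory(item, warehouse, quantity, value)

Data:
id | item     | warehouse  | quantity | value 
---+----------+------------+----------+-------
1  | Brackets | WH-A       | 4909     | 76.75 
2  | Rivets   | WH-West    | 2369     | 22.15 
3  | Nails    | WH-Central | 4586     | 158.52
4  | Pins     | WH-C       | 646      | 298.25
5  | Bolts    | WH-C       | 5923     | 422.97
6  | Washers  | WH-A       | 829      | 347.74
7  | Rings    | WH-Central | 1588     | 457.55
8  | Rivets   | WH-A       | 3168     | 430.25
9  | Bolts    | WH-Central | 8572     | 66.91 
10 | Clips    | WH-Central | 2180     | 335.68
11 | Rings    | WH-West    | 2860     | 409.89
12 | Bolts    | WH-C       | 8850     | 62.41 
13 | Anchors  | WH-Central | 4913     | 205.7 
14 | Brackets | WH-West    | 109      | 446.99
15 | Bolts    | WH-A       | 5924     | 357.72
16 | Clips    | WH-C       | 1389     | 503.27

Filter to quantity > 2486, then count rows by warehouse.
SELECT warehouse, COUNT(*)
FROM inventory
WHERE quantity > 2486
GROUP BY warehouse

Note: WHERE filters rows before grouping.

Result:
  WH-A: 3
  WH-C: 2
  WH-Central: 3
  WH-West: 1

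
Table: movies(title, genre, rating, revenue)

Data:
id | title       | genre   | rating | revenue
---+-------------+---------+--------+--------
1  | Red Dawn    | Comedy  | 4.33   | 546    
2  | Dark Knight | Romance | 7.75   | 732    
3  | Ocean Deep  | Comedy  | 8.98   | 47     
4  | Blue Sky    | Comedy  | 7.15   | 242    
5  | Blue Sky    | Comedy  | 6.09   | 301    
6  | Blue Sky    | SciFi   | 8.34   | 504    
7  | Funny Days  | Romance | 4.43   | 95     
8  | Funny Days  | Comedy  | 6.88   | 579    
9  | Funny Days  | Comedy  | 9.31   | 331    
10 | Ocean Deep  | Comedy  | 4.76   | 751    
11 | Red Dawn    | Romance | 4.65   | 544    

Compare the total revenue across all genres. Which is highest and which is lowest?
SELECT genre, SUM(revenue)
FROM movies
GROUP BY genre
ORDER BY SUM(revenue)

All groups:
  SciFi: 504
  Romance: 1371
  Comedy: 2797

Highest: Comedy (2797)
Lowest: SciFi (504)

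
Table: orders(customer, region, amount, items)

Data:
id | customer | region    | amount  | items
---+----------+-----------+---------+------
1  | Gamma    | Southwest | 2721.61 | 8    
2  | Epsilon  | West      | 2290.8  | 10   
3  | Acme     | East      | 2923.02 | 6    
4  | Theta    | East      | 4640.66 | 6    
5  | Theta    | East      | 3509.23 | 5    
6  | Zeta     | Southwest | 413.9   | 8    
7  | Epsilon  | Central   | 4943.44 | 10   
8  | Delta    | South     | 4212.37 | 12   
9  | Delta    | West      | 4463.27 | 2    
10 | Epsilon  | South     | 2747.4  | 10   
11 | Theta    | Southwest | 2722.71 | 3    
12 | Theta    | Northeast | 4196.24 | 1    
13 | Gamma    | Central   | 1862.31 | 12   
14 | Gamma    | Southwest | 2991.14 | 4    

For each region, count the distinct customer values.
SELECT region, COUNT(DISTINCT customer)
FROM orders
GROUP BY region

Result:
  Central: 2 distinct
  East: 2 distinct
  Northeast: 1 distinct
  South: 2 distinct
  Southwest: 3 distinct
  West: 2 distinct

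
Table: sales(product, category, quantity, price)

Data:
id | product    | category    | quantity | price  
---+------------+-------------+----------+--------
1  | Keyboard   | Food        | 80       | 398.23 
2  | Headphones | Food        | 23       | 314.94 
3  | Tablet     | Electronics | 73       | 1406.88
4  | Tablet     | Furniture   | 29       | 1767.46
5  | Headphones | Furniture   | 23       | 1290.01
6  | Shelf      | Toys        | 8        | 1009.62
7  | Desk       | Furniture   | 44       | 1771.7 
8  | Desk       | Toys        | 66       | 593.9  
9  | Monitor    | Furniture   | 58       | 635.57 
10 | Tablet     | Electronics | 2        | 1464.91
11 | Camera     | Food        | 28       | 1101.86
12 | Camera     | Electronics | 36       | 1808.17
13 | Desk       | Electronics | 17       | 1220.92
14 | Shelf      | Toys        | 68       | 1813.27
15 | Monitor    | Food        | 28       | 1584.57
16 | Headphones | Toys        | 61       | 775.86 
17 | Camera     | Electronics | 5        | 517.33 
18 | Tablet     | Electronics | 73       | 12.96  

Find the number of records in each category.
SELECT category, COUNT(*) as count
FROM sales
GROUP BY category

Result:
  Electronics: 6
  Food: 4
  Furniture: 4
  Toys: 4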